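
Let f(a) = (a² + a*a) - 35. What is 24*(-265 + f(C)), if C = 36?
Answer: 55008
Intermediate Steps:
f(a) = -35 + 2*a² (f(a) = (a² + a²) - 35 = 2*a² - 35 = -35 + 2*a²)
24*(-265 + f(C)) = 24*(-265 + (-35 + 2*36²)) = 24*(-265 + (-35 + 2*1296)) = 24*(-265 + (-35 + 2592)) = 24*(-265 + 2557) = 24*2292 = 55008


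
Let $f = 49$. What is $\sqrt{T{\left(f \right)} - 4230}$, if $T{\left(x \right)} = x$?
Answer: $i \sqrt{4181} \approx 64.661 i$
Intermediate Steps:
$\sqrt{T{\left(f \right)} - 4230} = \sqrt{49 - 4230} = \sqrt{-4181} = i \sqrt{4181}$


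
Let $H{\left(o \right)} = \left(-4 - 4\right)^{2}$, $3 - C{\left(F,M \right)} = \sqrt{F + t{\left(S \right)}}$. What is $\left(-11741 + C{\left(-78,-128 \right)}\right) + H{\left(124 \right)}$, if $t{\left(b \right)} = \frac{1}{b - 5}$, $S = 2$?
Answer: $-11674 - \frac{i \sqrt{705}}{3} \approx -11674.0 - 8.8506 i$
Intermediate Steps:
$t{\left(b \right)} = \frac{1}{-5 + b}$
$C{\left(F,M \right)} = 3 - \sqrt{- \frac{1}{3} + F}$ ($C{\left(F,M \right)} = 3 - \sqrt{F + \frac{1}{-5 + 2}} = 3 - \sqrt{F + \frac{1}{-3}} = 3 - \sqrt{F - \frac{1}{3}} = 3 - \sqrt{- \frac{1}{3} + F}$)
$H{\left(o \right)} = 64$ ($H{\left(o \right)} = \left(-8\right)^{2} = 64$)
$\left(-11741 + C{\left(-78,-128 \right)}\right) + H{\left(124 \right)} = \left(-11741 + \left(3 - \frac{\sqrt{-3 + 9 \left(-78\right)}}{3}\right)\right) + 64 = \left(-11741 + \left(3 - \frac{\sqrt{-3 - 702}}{3}\right)\right) + 64 = \left(-11741 + \left(3 - \frac{\sqrt{-705}}{3}\right)\right) + 64 = \left(-11741 + \left(3 - \frac{i \sqrt{705}}{3}\right)\right) + 64 = \left(-11738 - \frac{i \sqrt{705}}{3}\right) + 64 = -11674 - \frac{i \sqrt{705}}{3}$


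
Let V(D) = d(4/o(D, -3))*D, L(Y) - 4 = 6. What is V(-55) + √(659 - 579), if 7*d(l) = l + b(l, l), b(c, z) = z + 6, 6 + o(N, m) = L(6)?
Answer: -440/7 + 4*√5 ≈ -53.913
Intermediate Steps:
L(Y) = 10 (L(Y) = 4 + 6 = 10)
o(N, m) = 4 (o(N, m) = -6 + 10 = 4)
b(c, z) = 6 + z
d(l) = 6/7 + 2*l/7 (d(l) = (l + (6 + l))/7 = (6 + 2*l)/7 = 6/7 + 2*l/7)
V(D) = 8*D/7 (V(D) = (6/7 + 2*(4/4)/7)*D = (6/7 + 2*(4*(¼))/7)*D = (6/7 + (2/7)*1)*D = (6/7 + 2/7)*D = 8*D/7)
V(-55) + √(659 - 579) = (8/7)*(-55) + √(659 - 579) = -440/7 + √80 = -440/7 + 4*√5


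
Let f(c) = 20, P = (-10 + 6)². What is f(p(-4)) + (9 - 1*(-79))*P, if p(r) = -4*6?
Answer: 1428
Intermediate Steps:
p(r) = -24
P = 16 (P = (-4)² = 16)
f(p(-4)) + (9 - 1*(-79))*P = 20 + (9 - 1*(-79))*16 = 20 + (9 + 79)*16 = 20 + 88*16 = 20 + 1408 = 1428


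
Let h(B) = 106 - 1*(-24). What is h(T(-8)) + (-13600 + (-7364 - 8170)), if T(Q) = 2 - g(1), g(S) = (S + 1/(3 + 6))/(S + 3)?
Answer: -29004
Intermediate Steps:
g(S) = (⅑ + S)/(3 + S) (g(S) = (S + 1/9)/(3 + S) = (S + ⅑)/(3 + S) = (⅑ + S)/(3 + S))
T(Q) = 31/18 (T(Q) = 2 - (⅑ + 1)/(3 + 1) = 2 - 10/(4*9) = 2 - 1*5/18 = 2 - 5/18 = 31/18)
h(B) = 130 (h(B) = 106 + 24 = 130)
h(T(-8)) + (-13600 + (-7364 - 8170)) = 130 + (-13600 + (-7364 - 8170)) = 130 + (-13600 - 15534) = 130 - 29134 = -29004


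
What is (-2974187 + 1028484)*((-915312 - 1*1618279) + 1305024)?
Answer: 2390426497601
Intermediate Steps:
(-2974187 + 1028484)*((-915312 - 1*1618279) + 1305024) = -1945703*((-915312 - 1618279) + 1305024) = -1945703*(-2533591 + 1305024) = -1945703*(-1228567) = 2390426497601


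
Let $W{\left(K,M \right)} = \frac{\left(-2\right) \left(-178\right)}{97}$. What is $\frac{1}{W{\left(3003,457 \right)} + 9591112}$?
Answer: $\frac{97}{930338220} \approx 1.0426 \cdot 10^{-7}$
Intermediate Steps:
$W{\left(K,M \right)} = \frac{356}{97}$ ($W{\left(K,M \right)} = 356 \cdot \frac{1}{97} = \frac{356}{97}$)
$\frac{1}{W{\left(3003,457 \right)} + 9591112} = \frac{1}{\frac{356}{97} + 9591112} = \frac{1}{\frac{930338220}{97}} = \frac{97}{930338220}$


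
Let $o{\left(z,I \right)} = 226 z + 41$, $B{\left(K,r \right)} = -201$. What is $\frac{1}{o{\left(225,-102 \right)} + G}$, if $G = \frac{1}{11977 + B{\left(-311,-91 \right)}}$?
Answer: $\frac{11776}{599292417} \approx 1.965 \cdot 10^{-5}$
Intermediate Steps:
$o{\left(z,I \right)} = 41 + 226 z$
$G = \frac{1}{11776}$ ($G = \frac{1}{11977 - 201} = \frac{1}{11776} \approx 8.4918 \cdot 10^{-5}$)
$\frac{1}{o{\left(225,-102 \right)} + G} = \frac{1}{\left(41 + 226 \cdot 225\right) + \frac{1}{11776}} = \frac{1}{\left(41 + 50850\right) + \frac{1}{11776}} = \frac{1}{50891 + \frac{1}{11776}} = \frac{1}{\frac{599292417}{11776}} = \frac{11776}{599292417}$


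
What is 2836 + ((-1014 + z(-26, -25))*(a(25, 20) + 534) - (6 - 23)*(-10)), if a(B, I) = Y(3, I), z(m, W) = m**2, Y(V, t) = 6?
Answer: -179854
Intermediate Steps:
a(B, I) = 6
2836 + ((-1014 + z(-26, -25))*(a(25, 20) + 534) - (6 - 23)*(-10)) = 2836 + ((-1014 + (-26)**2)*(6 + 534) - (6 - 23)*(-10)) = 2836 + ((-1014 + 676)*540 - (-17)*(-10)) = 2836 + (-338*540 - 1*170) = 2836 + (-182520 - 170) = 2836 - 182690 = -179854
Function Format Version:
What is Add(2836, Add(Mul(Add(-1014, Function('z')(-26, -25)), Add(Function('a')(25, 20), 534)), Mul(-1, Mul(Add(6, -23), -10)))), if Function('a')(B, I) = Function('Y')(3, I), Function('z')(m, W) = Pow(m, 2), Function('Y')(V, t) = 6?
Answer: -179854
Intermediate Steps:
Function('a')(B, I) = 6
Add(2836, Add(Mul(Add(-1014, Function('z')(-26, -25)), Add(Function('a')(25, 20), 534)), Mul(-1, Mul(Add(6, -23), -10)))) = Add(2836, Add(Mul(Add(-1014, Pow(-26, 2)), Add(6, 534)), Mul(-1, Mul(Add(6, -23), -10)))) = Add(2836, Add(Mul(Add(-1014, 676), 540), Mul(-1, Mul(-17, -10)))) = Add(2836, Add(Mul(-338, 540), Mul(-1, 170))) = Add(2836, Add(-182520, -170)) = Add(2836, -182690) = -179854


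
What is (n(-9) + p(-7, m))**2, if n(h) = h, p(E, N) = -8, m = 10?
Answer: 289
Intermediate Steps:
(n(-9) + p(-7, m))**2 = (-9 - 8)**2 = (-17)**2 = 289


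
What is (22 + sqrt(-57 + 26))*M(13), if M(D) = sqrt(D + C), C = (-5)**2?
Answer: sqrt(38)*(22 + I*sqrt(31)) ≈ 135.62 + 34.322*I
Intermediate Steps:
C = 25
M(D) = sqrt(25 + D) (M(D) = sqrt(D + 25) = sqrt(25 + D))
(22 + sqrt(-57 + 26))*M(13) = (22 + sqrt(-57 + 26))*sqrt(25 + 13) = (22 + sqrt(-31))*sqrt(38) = (22 + I*sqrt(31))*sqrt(38) = sqrt(38)*(22 + I*sqrt(31))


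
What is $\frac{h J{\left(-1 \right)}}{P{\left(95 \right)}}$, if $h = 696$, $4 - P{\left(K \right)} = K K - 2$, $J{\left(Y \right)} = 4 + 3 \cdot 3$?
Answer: $- \frac{312}{311} \approx -1.0032$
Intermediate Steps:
$J{\left(Y \right)} = 13$ ($J{\left(Y \right)} = 4 + 9 = 13$)
$P{\left(K \right)} = 6 - K^{2}$ ($P{\left(K \right)} = 4 - \left(K K - 2\right) = 4 - \left(K^{2} - 2\right) = 4 - \left(-2 + K^{2}\right) = 6 - K^{2}$)
$\frac{h J{\left(-1 \right)}}{P{\left(95 \right)}} = \frac{696 \cdot 13}{6 - 95^{2}} = \frac{9048}{6 - 9025} = \frac{9048}{-9019} = 9048 \left(- \frac{1}{9019}\right) = - \frac{312}{311}$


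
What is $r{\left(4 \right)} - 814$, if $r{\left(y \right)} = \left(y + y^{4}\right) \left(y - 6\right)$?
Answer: $-1334$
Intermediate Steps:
$r{\left(y \right)} = \left(-6 + y\right) \left(y + y^{4}\right)$ ($r{\left(y \right)} = \left(y + y^{4}\right) \left(-6 + y\right) = \left(-6 + y\right) \left(y + y^{4}\right)$)
$r{\left(4 \right)} - 814 = 4 \left(-6 + 4 + 4^{4} - 6 \cdot 4^{3}\right) - 814 = 4 \left(-6 + 4 + 256 - 384\right) - 814 = 4 \left(-130\right) - 814 = -520 - 814 = -1334$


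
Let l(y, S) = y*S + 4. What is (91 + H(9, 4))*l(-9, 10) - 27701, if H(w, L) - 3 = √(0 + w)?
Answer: -36043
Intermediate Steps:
H(w, L) = 3 + √w (H(w, L) = 3 + √(0 + w) = 3 + √w)
l(y, S) = 4 + S*y (l(y, S) = S*y + 4 = 4 + S*y)
(91 + H(9, 4))*l(-9, 10) - 27701 = (91 + (3 + √9))*(4 + 10*(-9)) - 27701 = (91 + (3 + 3))*(4 - 90) - 27701 = (91 + 6)*(-86) - 27701 = 97*(-86) - 27701 = -8342 - 27701 = -36043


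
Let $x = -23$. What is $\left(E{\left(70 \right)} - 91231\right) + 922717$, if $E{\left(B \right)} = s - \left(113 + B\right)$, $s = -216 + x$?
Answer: $831064$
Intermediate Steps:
$s = -239$ ($s = -216 - 23 = -239$)
$E{\left(B \right)} = -352 - B$ ($E{\left(B \right)} = -239 - \left(113 + B\right) = -352 - B$)
$\left(E{\left(70 \right)} - 91231\right) + 922717 = \left(\left(-352 - 70\right) - 91231\right) + 922717 = \left(-422 - 91231\right) + 922717 = -91653 + 922717 = 831064$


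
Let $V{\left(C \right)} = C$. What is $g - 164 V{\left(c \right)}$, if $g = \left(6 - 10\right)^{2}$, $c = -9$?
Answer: $1492$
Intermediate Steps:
$g = 16$ ($g = \left(-4\right)^{2} = 16$)
$g - 164 V{\left(c \right)} = 16 - -1476 = 16 + 1476 = 1492$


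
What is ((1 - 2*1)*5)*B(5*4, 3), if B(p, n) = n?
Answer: -15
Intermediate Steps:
((1 - 2*1)*5)*B(5*4, 3) = ((1 - 2*1)*5)*3 = ((1 - 2)*5)*3 = -1*5*3 = -5*3 = -15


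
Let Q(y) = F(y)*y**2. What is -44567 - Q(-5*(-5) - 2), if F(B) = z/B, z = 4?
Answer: -44659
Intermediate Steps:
F(B) = 4/B
Q(y) = 4*y (Q(y) = (4/y)*y**2 = 4*y)
-44567 - Q(-5*(-5) - 2) = -44567 - 4*(-5*(-5) - 2) = -44567 - 4*(25 - 2) = -44567 - 4*23 = -44567 - 1*92 = -44567 - 92 = -44659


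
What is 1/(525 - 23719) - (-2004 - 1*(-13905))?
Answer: -276031795/23194 ≈ -11901.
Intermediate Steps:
1/(525 - 23719) - (-2004 - 1*(-13905)) = 1/(-23194) - (-2004 + 13905) = -1/23194 - 1*11901 = -1/23194 - 11901 = -276031795/23194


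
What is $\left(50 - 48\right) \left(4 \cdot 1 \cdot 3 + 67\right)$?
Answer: $158$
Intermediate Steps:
$\left(50 - 48\right) \left(4 \cdot 1 \cdot 3 + 67\right) = \left(50 - 48\right) \left(4 \cdot 3 + 67\right) = 2 \left(12 + 67\right) = 2 \cdot 79 = 158$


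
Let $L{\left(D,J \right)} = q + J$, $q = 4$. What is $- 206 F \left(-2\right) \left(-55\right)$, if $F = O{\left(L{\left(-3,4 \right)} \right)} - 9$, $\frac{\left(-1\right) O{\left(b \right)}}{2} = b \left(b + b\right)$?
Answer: $6004900$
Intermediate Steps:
$L{\left(D,J \right)} = 4 + J$
$O{\left(b \right)} = - 4 b^{2}$ ($O{\left(b \right)} = - 2 b \left(b + b\right) = - 2 b 2 b = - 2 \cdot 2 b^{2} = - 4 b^{2}$)
$F = -265$ ($F = - 4 \left(4 + 4\right)^{2} - 9 = - 4 \cdot 8^{2} - 9 = \left(-4\right) 64 - 9 = -256 - 9 = -265$)
$- 206 F \left(-2\right) \left(-55\right) = - 206 \left(\left(-265\right) \left(-2\right)\right) \left(-55\right) = \left(-206\right) 530 \left(-55\right) = \left(-109180\right) \left(-55\right) = 6004900$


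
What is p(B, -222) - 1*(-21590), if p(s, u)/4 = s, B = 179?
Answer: 22306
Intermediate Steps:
p(s, u) = 4*s
p(B, -222) - 1*(-21590) = 4*179 - 1*(-21590) = 716 + 21590 = 22306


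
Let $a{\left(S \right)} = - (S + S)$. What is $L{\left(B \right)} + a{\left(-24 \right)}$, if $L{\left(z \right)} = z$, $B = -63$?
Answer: $-15$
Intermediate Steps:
$a{\left(S \right)} = - 2 S$
$L{\left(B \right)} + a{\left(-24 \right)} = -63 - -48 = -63 + 48 = -15$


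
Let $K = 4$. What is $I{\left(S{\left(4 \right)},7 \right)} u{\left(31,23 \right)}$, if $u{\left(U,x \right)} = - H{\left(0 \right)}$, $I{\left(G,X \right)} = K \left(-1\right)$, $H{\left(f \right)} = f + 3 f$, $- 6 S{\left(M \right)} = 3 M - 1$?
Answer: $0$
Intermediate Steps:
$S{\left(M \right)} = \frac{1}{6} - \frac{M}{2}$ ($S{\left(M \right)} = - \frac{3 M - 1}{6} = - \frac{-1 + 3 M}{6} = \frac{1}{6} - \frac{M}{2}$)
$H{\left(f \right)} = 4 f$
$I{\left(G,X \right)} = -4$ ($I{\left(G,X \right)} = 4 \left(-1\right) = -4$)
$u{\left(U,x \right)} = 0$ ($u{\left(U,x \right)} = - 4 \cdot 0 = \left(-1\right) 0 = 0$)
$I{\left(S{\left(4 \right)},7 \right)} u{\left(31,23 \right)} = \left(-4\right) 0 = 0$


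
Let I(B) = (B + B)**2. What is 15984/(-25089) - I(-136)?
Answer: -618733520/8363 ≈ -73985.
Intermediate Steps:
I(B) = 4*B**2 (I(B) = (2*B)**2 = 4*B**2)
15984/(-25089) - I(-136) = 15984/(-25089) - 4*(-136)**2 = 15984*(-1/25089) - 4*18496 = -5328/8363 - 1*73984 = -5328/8363 - 73984 = -618733520/8363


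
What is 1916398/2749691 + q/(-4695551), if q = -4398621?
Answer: 430477410641/263496210709 ≈ 1.6337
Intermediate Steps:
1916398/2749691 + q/(-4695551) = 1916398/2749691 - 4398621/(-4695551) = 1916398*(1/2749691) - 4398621*(-1/4695551) = 1916398/2749691 + 4398621/4695551 = 430477410641/263496210709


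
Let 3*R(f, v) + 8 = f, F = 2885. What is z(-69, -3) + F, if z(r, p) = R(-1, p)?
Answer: 2882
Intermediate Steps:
R(f, v) = -8/3 + f/3
z(r, p) = -3 (z(r, p) = -8/3 + (⅓)*(-1) = -8/3 - ⅓ = -3)
z(-69, -3) + F = -3 + 2885 = 2882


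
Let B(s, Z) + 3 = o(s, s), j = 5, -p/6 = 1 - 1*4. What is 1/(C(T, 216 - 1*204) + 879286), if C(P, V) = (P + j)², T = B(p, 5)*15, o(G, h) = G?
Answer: 1/932186 ≈ 1.0727e-6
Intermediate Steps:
p = 18 (p = -6*(1 - 1*4) = -6*(1 - 4) = -6*(-3) = 18)
B(s, Z) = -3 + s
T = 225 (T = (-3 + 18)*15 = 15*15 = 225)
C(P, V) = (5 + P)² (C(P, V) = (P + 5)² = (5 + P)²)
1/(C(T, 216 - 1*204) + 879286) = 1/((5 + 225)² + 879286) = 1/(230² + 879286) = 1/(52900 + 879286) = 1/932186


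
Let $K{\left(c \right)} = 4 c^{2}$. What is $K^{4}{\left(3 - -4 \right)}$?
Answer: $1475789056$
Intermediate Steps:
$K^{4}{\left(3 - -4 \right)} = \left(4 \left(3 - -4\right)^{2}\right)^{4} = \left(4 \left(3 + 4\right)^{2}\right)^{4} = \left(4 \cdot 7^{2}\right)^{4} = \left(4 \cdot 49\right)^{4} = 196^{4} = 1475789056$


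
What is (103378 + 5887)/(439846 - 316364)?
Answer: 109265/123482 ≈ 0.88487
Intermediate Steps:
(103378 + 5887)/(439846 - 316364) = 109265/123482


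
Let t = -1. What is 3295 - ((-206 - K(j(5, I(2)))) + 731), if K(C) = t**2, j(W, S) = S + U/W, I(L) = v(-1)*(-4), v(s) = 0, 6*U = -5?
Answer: 2771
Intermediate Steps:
U = -5/6 (U = (1/6)*(-5) = -5/6 ≈ -0.83333)
I(L) = 0 (I(L) = 0*(-4) = 0)
j(W, S) = S - 5/(6*W)
K(C) = 1 (K(C) = (-1)**2 = 1)
3295 - ((-206 - K(j(5, I(2)))) + 731) = 3295 - ((-206 - 1*1) + 731) = 3295 - ((-206 - 1) + 731) = 3295 - (-207 + 731) = 3295 - 1*524 = 3295 - 524 = 2771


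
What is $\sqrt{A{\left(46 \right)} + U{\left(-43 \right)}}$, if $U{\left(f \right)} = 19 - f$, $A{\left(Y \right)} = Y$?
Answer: $6 \sqrt{3} \approx 10.392$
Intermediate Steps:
$\sqrt{A{\left(46 \right)} + U{\left(-43 \right)}} = \sqrt{46 + \left(19 - -43\right)} = \sqrt{46 + \left(19 + 43\right)} = \sqrt{46 + 62} = \sqrt{108} = 6 \sqrt{3}$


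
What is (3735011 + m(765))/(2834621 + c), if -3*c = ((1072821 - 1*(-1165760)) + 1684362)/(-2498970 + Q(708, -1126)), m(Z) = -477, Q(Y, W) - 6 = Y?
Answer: 27989465918112/21244830685871 ≈ 1.3175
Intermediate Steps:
Q(Y, W) = 6 + Y
c = 3922943/7494768 (c = -((1072821 - 1*(-1165760)) + 1684362)/(3*(-2498970 + (6 + 708))) = -((1072821 + 1165760) + 1684362)/(3*(-2498970 + 714)) = -(2238581 + 1684362)/(3*(-2498256)) = -3922943*(-1)/(3*2498256) = -⅓*(-3922943/2498256) = 3922943/7494768 ≈ 0.52342)
(3735011 + m(765))/(2834621 + c) = (3735011 - 477)/(2834621 + 3922943/7494768) = 3734534/(21244830685871/7494768) = 3734534*(7494768/21244830685871) = 27989465918112/21244830685871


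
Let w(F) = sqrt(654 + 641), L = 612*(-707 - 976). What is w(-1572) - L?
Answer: 1029996 + sqrt(1295) ≈ 1.0300e+6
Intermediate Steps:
L = -1029996 (L = 612*(-1683) = -1029996)
w(F) = sqrt(1295)
w(-1572) - L = sqrt(1295) - 1*(-1029996) = sqrt(1295) + 1029996 = 1029996 + sqrt(1295)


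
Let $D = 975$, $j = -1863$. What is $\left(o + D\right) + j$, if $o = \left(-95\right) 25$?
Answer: $-3263$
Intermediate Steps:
$o = -2375$
$\left(o + D\right) + j = \left(-2375 + 975\right) - 1863 = -1400 - 1863 = -3263$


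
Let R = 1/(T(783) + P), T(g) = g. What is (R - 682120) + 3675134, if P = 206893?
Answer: 621577175465/207676 ≈ 2.9930e+6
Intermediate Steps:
R = 1/207676 (R = 1/(783 + 206893) = 1/207676 ≈ 4.8152e-6)
(R - 682120) + 3675134 = (1/207676 - 682120) + 3675134 = -141659953119/207676 + 3675134 = 621577175465/207676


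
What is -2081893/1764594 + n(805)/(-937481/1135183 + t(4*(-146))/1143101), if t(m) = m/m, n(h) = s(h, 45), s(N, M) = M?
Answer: -8772624130365539417/157583292909009201 ≈ -55.670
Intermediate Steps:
n(h) = 45
t(m) = 1
-2081893/1764594 + n(805)/(-937481/1135183 + t(4*(-146))/1143101) = -2081893/1764594 + 45/(-937481/1135183 + 1/1143101) = -2081893/1764594 + 45/(-1071634333398/1297628822483) = -2081893/1764594 + 45*(-1297628822483/1071634333398) = -2081893/1764594 - 19464432337245/357211444466 = -8772624130365539417/157583292909009201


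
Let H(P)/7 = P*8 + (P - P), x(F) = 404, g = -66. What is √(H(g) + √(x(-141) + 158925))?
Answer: √(-3696 + √159329) ≈ 57.418*I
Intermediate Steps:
H(P) = 56*P (H(P) = 7*(P*8 + (P - P)) = 7*(8*P + 0) = 7*(8*P) = 56*P)
√(H(g) + √(x(-141) + 158925)) = √(56*(-66) + √(404 + 158925)) = √(-3696 + √159329)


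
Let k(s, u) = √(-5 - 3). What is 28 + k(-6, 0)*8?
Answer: 28 + 16*I*√2 ≈ 28.0 + 22.627*I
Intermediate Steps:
k(s, u) = 2*I*√2 (k(s, u) = √(-8) = 2*I*√2)
28 + k(-6, 0)*8 = 28 + (2*I*√2)*8 = 28 + 16*I*√2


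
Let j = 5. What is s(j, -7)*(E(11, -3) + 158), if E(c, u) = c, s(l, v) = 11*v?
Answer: -13013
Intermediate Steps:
s(j, -7)*(E(11, -3) + 158) = (11*(-7))*(11 + 158) = -77*169 = -13013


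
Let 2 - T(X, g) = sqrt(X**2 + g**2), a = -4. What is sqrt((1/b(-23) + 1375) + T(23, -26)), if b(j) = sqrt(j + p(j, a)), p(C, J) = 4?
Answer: sqrt(497097 - 361*sqrt(1205) - 19*I*sqrt(19))/19 ≈ 36.637 - 0.0031309*I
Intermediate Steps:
T(X, g) = 2 - sqrt(X**2 + g**2)
b(j) = sqrt(4 + j) (b(j) = sqrt(j + 4) = sqrt(4 + j))
sqrt((1/b(-23) + 1375) + T(23, -26)) = sqrt((1/(sqrt(4 - 23)) + 1375) + (2 - sqrt(23**2 + (-26)**2))) = sqrt((1/(sqrt(-19)) + 1375) + (2 - sqrt(529 + 676))) = sqrt((1/(I*sqrt(19)) + 1375) + (2 - sqrt(1205))) = sqrt((-I*sqrt(19)/19 + 1375) + (2 - sqrt(1205))) = sqrt((1375 - I*sqrt(19)/19) + (2 - sqrt(1205))) = sqrt(1377 - sqrt(1205) - I*sqrt(19)/19)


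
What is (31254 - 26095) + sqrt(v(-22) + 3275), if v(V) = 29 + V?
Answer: 5159 + sqrt(3282) ≈ 5216.3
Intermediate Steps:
(31254 - 26095) + sqrt(v(-22) + 3275) = (31254 - 26095) + sqrt((29 - 22) + 3275) = 5159 + sqrt(7 + 3275) = 5159 + sqrt(3282)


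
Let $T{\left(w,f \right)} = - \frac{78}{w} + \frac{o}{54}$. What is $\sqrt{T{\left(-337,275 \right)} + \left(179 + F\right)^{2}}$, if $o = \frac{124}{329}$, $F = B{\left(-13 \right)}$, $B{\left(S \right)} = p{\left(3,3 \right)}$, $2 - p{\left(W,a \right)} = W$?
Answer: $\frac{2 \sqrt{7887146323988127}}{997857} \approx 178.0$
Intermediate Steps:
$p{\left(W,a \right)} = 2 - W$
$B{\left(S \right)} = -1$ ($B{\left(S \right)} = 2 - 3 = -1$)
$F = -1$
$o = \frac{124}{329}$ ($o = 124 \cdot \frac{1}{329} = \frac{124}{329} \approx 0.3769$)
$T{\left(w,f \right)} = \frac{62}{8883} - \frac{78}{w}$ ($T{\left(w,f \right)} = - \frac{78}{w} + \frac{124}{329 \cdot 54} = - \frac{78}{w} + \frac{124}{329} \cdot \frac{1}{54} = - \frac{78}{w} + \frac{62}{8883} = \frac{62}{8883} - \frac{78}{w}$)
$\sqrt{T{\left(-337,275 \right)} + \left(179 + F\right)^{2}} = \sqrt{\left(\frac{62}{8883} - \frac{78}{-337}\right) + \left(179 - 1\right)^{2}} = \sqrt{\left(\frac{62}{8883} - - \frac{78}{337}\right) + 178^{2}} = \sqrt{\left(\frac{62}{8883} + \frac{78}{337}\right) + 31684} = \sqrt{\frac{713768}{2993571} + 31684} = \sqrt{\frac{94849017332}{2993571}} = \frac{2 \sqrt{7887146323988127}}{997857}$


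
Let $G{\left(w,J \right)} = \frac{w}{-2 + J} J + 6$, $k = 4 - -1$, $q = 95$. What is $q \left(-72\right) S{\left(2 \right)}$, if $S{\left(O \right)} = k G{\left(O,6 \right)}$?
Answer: $-307800$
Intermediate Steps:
$k = 5$ ($k = 4 + 1 = 5$)
$G{\left(w,J \right)} = 6 + \frac{J w}{-2 + J}$ ($G{\left(w,J \right)} = \frac{w}{-2 + J} J + 6 = \frac{J w}{-2 + J} + 6 = 6 + \frac{J w}{-2 + J}$)
$S{\left(O \right)} = 30 + \frac{15 O}{2}$ ($S{\left(O \right)} = 5 \frac{-12 + 6 \cdot 6 + 6 O}{-2 + 6} = 5 \frac{-12 + 36 + 6 O}{4} = 5 \frac{24 + 6 O}{4} = 5 \left(6 + \frac{3 O}{2}\right) = 30 + \frac{15 O}{2}$)
$q \left(-72\right) S{\left(2 \right)} = 95 \left(-72\right) \left(30 + \frac{15}{2} \cdot 2\right) = - 6840 \left(30 + 15\right) = \left(-6840\right) 45 = -307800$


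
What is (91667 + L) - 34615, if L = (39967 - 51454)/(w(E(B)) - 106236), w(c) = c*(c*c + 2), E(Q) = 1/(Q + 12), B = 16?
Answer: 44350237923660/777363701 ≈ 57052.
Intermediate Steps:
E(Q) = 1/(12 + Q)
w(c) = c*(2 + c²) (w(c) = c*(c² + 2) = c*(2 + c²))
L = 84054208/777363701 (L = (39967 - 51454)/((2 + (1/(12 + 16))²)/(12 + 16) - 106236) = -11487/((2 + (1/28)²)/28 - 106236) = -11487/((2 + 1/784)/28 - 106236) = -11487/((1/28)*(1569/784) - 106236) = -11487/(1569/21952 - 106236) = -11487/(-2332091103/21952) = -11487*(-21952/2332091103) = 84054208/777363701 ≈ 0.10813)
(91667 + L) - 34615 = (91667 + 84054208/777363701) - 34615 = 71258682433775/777363701 - 34615 = 44350237923660/777363701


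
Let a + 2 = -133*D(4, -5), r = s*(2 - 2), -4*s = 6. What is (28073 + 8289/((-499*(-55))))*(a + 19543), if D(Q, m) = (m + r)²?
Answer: 12493970287184/27445 ≈ 4.5524e+8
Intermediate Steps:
s = -3/2 (s = -¼*6 = -3/2 ≈ -1.5000)
r = 0 (r = -3*(2 - 2)/2 = -3/2*0 = 0)
D(Q, m) = m² (D(Q, m) = (m + 0)² = m²)
a = -3327 (a = -2 - 133*(-5)² = -2 - 133*25 = -2 - 3325 = -3327)
(28073 + 8289/((-499*(-55))))*(a + 19543) = (28073 + 8289/((-499*(-55))))*(-3327 + 19543) = (28073 + 8289/27445)*16216 = (770471774/27445)*16216 = 12493970287184/27445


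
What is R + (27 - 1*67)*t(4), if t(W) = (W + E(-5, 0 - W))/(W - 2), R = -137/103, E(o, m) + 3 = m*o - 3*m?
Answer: -68117/103 ≈ -661.33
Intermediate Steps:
E(o, m) = -3 - 3*m + m*o (E(o, m) = -3 + (m*o - 3*m) = -3 + (-3*m + m*o) = -3 - 3*m + m*o)
R = -137/103 (R = -137*1/103 = -137/103 ≈ -1.3301)
t(W) = (-3 + 9*W)/(-2 + W) (t(W) = (W + (-3 - 3*(0 - W) + (0 - W)*(-5)))/(W - 2) = (W + (-3 - (-3)*W - W*(-5)))/(-2 + W) = (W + (-3 + 3*W + 5*W))/(-2 + W) = (W + (-3 + 8*W))/(-2 + W) = (-3 + 9*W)/(-2 + W))
R + (27 - 1*67)*t(4) = -137/103 + (27 - 1*67)*(3*(-1 + 3*4)/(-2 + 4)) = -137/103 + (27 - 67)*(3*(-1 + 12)/2) = -137/103 - 120*11/2 = -137/103 - 40*33/2 = -137/103 - 660 = -68117/103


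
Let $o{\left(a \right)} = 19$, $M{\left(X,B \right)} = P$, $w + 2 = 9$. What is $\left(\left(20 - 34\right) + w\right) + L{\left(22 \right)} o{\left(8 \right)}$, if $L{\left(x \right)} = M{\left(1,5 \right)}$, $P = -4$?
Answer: $-83$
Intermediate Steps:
$w = 7$ ($w = -2 + 9 = 7$)
$M{\left(X,B \right)} = -4$
$L{\left(x \right)} = -4$
$\left(\left(20 - 34\right) + w\right) + L{\left(22 \right)} o{\left(8 \right)} = \left(\left(20 - 34\right) + 7\right) - 76 = \left(-14 + 7\right) - 76 = -7 - 76 = -83$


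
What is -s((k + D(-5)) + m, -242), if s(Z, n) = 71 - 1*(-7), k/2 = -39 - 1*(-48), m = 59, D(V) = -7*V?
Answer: -78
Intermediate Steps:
k = 18 (k = 2*(-39 - 1*(-48)) = 2*(-39 + 48) = 2*9 = 18)
s(Z, n) = 78 (s(Z, n) = 71 + 7 = 78)
-s((k + D(-5)) + m, -242) = -1*78 = -78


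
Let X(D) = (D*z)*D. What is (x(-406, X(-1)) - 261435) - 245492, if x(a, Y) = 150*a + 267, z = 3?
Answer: -567560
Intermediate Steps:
X(D) = 3*D² (X(D) = (D*3)*D = (3*D)*D = 3*D²)
x(a, Y) = 267 + 150*a
(x(-406, X(-1)) - 261435) - 245492 = ((267 + 150*(-406)) - 261435) - 245492 = ((267 - 60900) - 261435) - 245492 = (-60633 - 261435) - 245492 = -322068 - 245492 = -567560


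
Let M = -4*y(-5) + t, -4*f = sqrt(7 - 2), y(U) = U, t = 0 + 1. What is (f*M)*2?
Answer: -21*sqrt(5)/2 ≈ -23.479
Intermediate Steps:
t = 1
f = -sqrt(5)/4 (f = -sqrt(7 - 2)/4 = -sqrt(5)/4 ≈ -0.55902)
M = 21 (M = -4*(-5) + 1 = 20 + 1 = 21)
(f*M)*2 = (-sqrt(5)/4*21)*2 = -21*sqrt(5)/4*2 = -21*sqrt(5)/2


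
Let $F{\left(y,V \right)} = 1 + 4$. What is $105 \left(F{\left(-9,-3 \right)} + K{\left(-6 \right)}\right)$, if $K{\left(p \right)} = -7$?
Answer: $-210$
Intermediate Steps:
$F{\left(y,V \right)} = 5$
$105 \left(F{\left(-9,-3 \right)} + K{\left(-6 \right)}\right) = 105 \left(5 - 7\right) = 105 \left(-2\right) = -210$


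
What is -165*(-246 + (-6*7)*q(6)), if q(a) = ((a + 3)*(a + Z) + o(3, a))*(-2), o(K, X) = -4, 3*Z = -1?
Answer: -610830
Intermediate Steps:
Z = -⅓ (Z = (⅓)*(-1) = -⅓ ≈ -0.33333)
q(a) = 8 - 2*(3 + a)*(-⅓ + a) (q(a) = ((a + 3)*(a - ⅓) - 4)*(-2) = ((3 + a)*(-⅓ + a) - 4)*(-2) = (-4 + (3 + a)*(-⅓ + a))*(-2) = 8 - 2*(3 + a)*(-⅓ + a))
-165*(-246 + (-6*7)*q(6)) = -165*(-246 + (-6*7)*(10 - 2*6² - 16/3*6)) = -165*(-246 - 42*(10 - 2*36 - 32)) = -165*(-246 - 42*(10 - 72 - 32)) = -165*(-246 - 42*(-94)) = -165*(-246 + 3948) = -165*3702 = -610830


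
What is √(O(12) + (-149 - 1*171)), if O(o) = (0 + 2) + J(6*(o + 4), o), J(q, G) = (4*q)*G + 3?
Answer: 9*√53 ≈ 65.521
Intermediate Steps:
J(q, G) = 3 + 4*G*q (J(q, G) = 4*G*q + 3 = 3 + 4*G*q)
O(o) = 5 + 4*o*(24 + 6*o) (O(o) = (0 + 2) + (3 + 4*o*(6*(o + 4))) = 2 + (3 + 4*o*(6*(4 + o))) = 2 + (3 + 4*o*(24 + 6*o)) = 5 + 4*o*(24 + 6*o))
√(O(12) + (-149 - 1*171)) = √((5 + 24*12*(4 + 12)) + (-149 - 1*171)) = √((5 + 24*12*16) + (-149 - 171)) = √((5 + 4608) - 320) = √(4613 - 320) = √4293 = 9*√53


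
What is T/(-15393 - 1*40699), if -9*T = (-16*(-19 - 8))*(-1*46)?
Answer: -552/14023 ≈ -0.039364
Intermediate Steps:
T = 2208 (T = -(-16*(-19 - 8))*(-1*46)/9 = -(-16*(-27))*(-46)/9 = -48*(-46) = -⅑*(-19872) = 2208)
T/(-15393 - 1*40699) = 2208/(-15393 - 1*40699) = 2208/(-15393 - 40699) = 2208/(-56092) = 2208*(-1/56092) = -552/14023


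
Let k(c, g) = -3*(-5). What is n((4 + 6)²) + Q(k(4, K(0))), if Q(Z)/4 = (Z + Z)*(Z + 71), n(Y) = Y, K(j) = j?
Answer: 10420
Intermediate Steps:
k(c, g) = 15
Q(Z) = 8*Z*(71 + Z) (Q(Z) = 4*((Z + Z)*(Z + 71)) = 4*((2*Z)*(71 + Z)) = 4*(2*Z*(71 + Z)) = 8*Z*(71 + Z))
n((4 + 6)²) + Q(k(4, K(0))) = (4 + 6)² + 8*15*(71 + 15) = 10² + 8*15*86 = 100 + 10320 = 10420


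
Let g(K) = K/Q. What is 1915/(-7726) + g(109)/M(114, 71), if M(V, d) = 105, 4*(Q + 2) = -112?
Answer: -1718596/6084225 ≈ -0.28247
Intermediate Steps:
Q = -30 (Q = -2 + (¼)*(-112) = -2 - 28 = -30)
g(K) = -K/30 (g(K) = K/(-30) = K*(-1/30) = -K/30)
1915/(-7726) + g(109)/M(114, 71) = 1915/(-7726) - 1/30*109/105 = 1915*(-1/7726) - 109/30*1/105 = -1915/7726 - 109/3150 = -1718596/6084225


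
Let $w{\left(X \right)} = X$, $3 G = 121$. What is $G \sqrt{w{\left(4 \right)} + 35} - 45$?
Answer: $-45 + \frac{121 \sqrt{39}}{3} \approx 206.88$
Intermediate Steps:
$G = \frac{121}{3}$ ($G = \frac{1}{3} \cdot 121 = \frac{121}{3} \approx 40.333$)
$G \sqrt{w{\left(4 \right)} + 35} - 45 = \frac{121 \sqrt{4 + 35}}{3} - 45 = \frac{121 \sqrt{39}}{3} - 45 = -45 + \frac{121 \sqrt{39}}{3}$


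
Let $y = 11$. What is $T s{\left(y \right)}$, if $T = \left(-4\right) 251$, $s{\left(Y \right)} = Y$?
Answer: $-11044$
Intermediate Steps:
$T = -1004$
$T s{\left(y \right)} = \left(-1004\right) 11 = -11044$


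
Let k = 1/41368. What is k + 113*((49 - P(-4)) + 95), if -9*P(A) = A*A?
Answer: 6133054217/372312 ≈ 16473.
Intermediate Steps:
k = 1/41368 ≈ 2.4173e-5
P(A) = -A**2/9 (P(A) = -A*A/9 = -A**2/9)
k + 113*((49 - P(-4)) + 95) = 1/41368 + 113*((49 - (-1)*(-4)**2/9) + 95) = 1/41368 + 113*((49 - (-1)*16/9) + 95) = 1/41368 + 113*((49 - 1*(-16/9)) + 95) = 1/41368 + 113*((49 + 16/9) + 95) = 1/41368 + 113*(457/9 + 95) = 1/41368 + 113*(1312/9) = 1/41368 + 148256/9 = 6133054217/372312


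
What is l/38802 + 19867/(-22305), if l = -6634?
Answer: -153141784/144246435 ≈ -1.0617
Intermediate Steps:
l/38802 + 19867/(-22305) = -6634/38802 + 19867/(-22305) = -6634*1/38802 + 19867*(-1/22305) = -3317/19401 - 19867/22305 = -153141784/144246435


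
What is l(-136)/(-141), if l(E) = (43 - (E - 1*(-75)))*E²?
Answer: -1923584/141 ≈ -13642.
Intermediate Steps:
l(E) = E²*(-32 - E) (l(E) = (43 - (E + 75))*E² = (43 - (75 + E))*E² = (43 + (-75 - E))*E² = (-32 - E)*E² = E²*(-32 - E))
l(-136)/(-141) = ((-136)²*(-32 - 1*(-136)))/(-141) = (18496*(-32 + 136))*(-1/141) = (18496*104)*(-1/141) = 1923584*(-1/141) = -1923584/141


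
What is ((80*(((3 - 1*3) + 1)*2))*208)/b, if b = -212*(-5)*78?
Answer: 64/159 ≈ 0.40252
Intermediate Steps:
b = 82680 (b = 1060*78 = 82680)
((80*(((3 - 1*3) + 1)*2))*208)/b = ((80*(((3 - 1*3) + 1)*2))*208)/82680 = ((80*(((3 - 3) + 1)*2))*208)*(1/82680) = ((80*((0 + 1)*2))*208)*(1/82680) = ((80*(1*2))*208)*(1/82680) = ((80*2)*208)*(1/82680) = (160*208)*(1/82680) = 33280*(1/82680) = 64/159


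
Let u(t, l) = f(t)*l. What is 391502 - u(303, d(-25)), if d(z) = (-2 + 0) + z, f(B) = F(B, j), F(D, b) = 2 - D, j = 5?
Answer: 383375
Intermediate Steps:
f(B) = 2 - B
d(z) = -2 + z
u(t, l) = l*(2 - t) (u(t, l) = (2 - t)*l = l*(2 - t))
391502 - u(303, d(-25)) = 391502 - (-2 - 25)*(2 - 1*303) = 391502 - (-27)*(2 - 303) = 391502 - (-27)*(-301) = 391502 - 1*8127 = 391502 - 8127 = 383375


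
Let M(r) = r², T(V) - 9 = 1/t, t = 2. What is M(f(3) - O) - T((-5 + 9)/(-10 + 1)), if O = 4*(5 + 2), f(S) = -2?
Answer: 1781/2 ≈ 890.50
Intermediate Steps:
O = 28 (O = 4*7 = 28)
T(V) = 19/2 (T(V) = 9 + 1/2 = 9 + ½ = 19/2)
M(f(3) - O) - T((-5 + 9)/(-10 + 1)) = (-2 - 1*28)² - 1*19/2 = (-2 - 28)² - 19/2 = (-30)² - 19/2 = 900 - 19/2 = 1781/2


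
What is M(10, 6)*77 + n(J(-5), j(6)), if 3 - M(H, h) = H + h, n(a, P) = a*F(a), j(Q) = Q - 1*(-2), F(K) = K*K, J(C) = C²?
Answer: 14624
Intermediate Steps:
F(K) = K²
j(Q) = 2 + Q (j(Q) = Q + 2 = 2 + Q)
n(a, P) = a³ (n(a, P) = a*a² = a³)
M(H, h) = 3 - H - h (M(H, h) = 3 - (H + h) = 3 + (-H - h) = 3 - H - h)
M(10, 6)*77 + n(J(-5), j(6)) = (3 - 1*10 - 1*6)*77 + ((-5)²)³ = (3 - 10 - 6)*77 + 25³ = -13*77 + 15625 = -1001 + 15625 = 14624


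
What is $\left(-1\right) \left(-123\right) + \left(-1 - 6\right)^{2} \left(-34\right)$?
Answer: $-1543$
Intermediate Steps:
$\left(-1\right) \left(-123\right) + \left(-1 - 6\right)^{2} \left(-34\right) = 123 + \left(-7\right)^{2} \left(-34\right) = 123 + 49 \left(-34\right) = 123 - 1666 = -1543$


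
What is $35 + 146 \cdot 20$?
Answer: $2955$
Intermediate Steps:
$35 + 146 \cdot 20 = 35 + 2920 = 2955$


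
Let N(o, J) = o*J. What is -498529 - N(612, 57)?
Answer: -533413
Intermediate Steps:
N(o, J) = J*o
-498529 - N(612, 57) = -498529 - 57*612 = -498529 - 1*34884 = -498529 - 34884 = -533413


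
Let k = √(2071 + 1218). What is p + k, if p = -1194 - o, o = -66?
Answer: -1128 + √3289 ≈ -1070.7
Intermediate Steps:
k = √3289 ≈ 57.350
p = -1128 (p = -1194 - 1*(-66) = -1194 + 66 = -1128)
p + k = -1128 + √3289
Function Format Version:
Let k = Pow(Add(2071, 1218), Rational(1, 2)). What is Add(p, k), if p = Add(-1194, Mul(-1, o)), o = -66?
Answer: Add(-1128, Pow(3289, Rational(1, 2))) ≈ -1070.7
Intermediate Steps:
k = Pow(3289, Rational(1, 2)) ≈ 57.350
p = -1128 (p = Add(-1194, Mul(-1, -66)) = Add(-1194, 66) = -1128)
Add(p, k) = Add(-1128, Pow(3289, Rational(1, 2)))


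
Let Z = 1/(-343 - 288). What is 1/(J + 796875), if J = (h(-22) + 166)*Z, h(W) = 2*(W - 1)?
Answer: 631/502828005 ≈ 1.2549e-6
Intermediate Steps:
Z = -1/631 (Z = 1/(-631) = -1/631 ≈ -0.0015848)
h(W) = -2 + 2*W (h(W) = 2*(-1 + W) = -2 + 2*W)
J = -120/631 (J = ((-2 + 2*(-22)) + 166)*(-1/631) = ((-2 - 44) + 166)*(-1/631) = (-46 + 166)*(-1/631) = 120*(-1/631) = -120/631 ≈ -0.19017)
1/(J + 796875) = 1/(-120/631 + 796875) = 1/(502828005/631) = 631/502828005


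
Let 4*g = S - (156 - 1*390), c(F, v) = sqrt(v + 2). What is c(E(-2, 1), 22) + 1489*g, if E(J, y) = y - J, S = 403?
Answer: 948493/4 + 2*sqrt(6) ≈ 2.3713e+5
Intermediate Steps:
c(F, v) = sqrt(2 + v)
g = 637/4 (g = (403 - (156 - 1*390))/4 = (403 - (156 - 390))/4 = (403 - 1*(-234))/4 = (403 + 234)/4 = (1/4)*637 = 637/4 ≈ 159.25)
c(E(-2, 1), 22) + 1489*g = sqrt(2 + 22) + 1489*(637/4) = sqrt(24) + 948493/4 = 2*sqrt(6) + 948493/4 = 948493/4 + 2*sqrt(6)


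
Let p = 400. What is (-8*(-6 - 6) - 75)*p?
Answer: 8400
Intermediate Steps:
(-8*(-6 - 6) - 75)*p = (-8*(-6 - 6) - 75)*400 = (-8*(-12) - 75)*400 = (96 - 75)*400 = 21*400 = 8400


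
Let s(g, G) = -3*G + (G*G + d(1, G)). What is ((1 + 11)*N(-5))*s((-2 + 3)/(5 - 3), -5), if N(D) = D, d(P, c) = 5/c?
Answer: -2340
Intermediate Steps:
s(g, G) = G**2 - 3*G + 5/G (s(g, G) = -3*G + (G*G + 5/G) = -3*G + (G**2 + 5/G) = G**2 - 3*G + 5/G)
((1 + 11)*N(-5))*s((-2 + 3)/(5 - 3), -5) = ((1 + 11)*(-5))*((5 + (-5)**2*(-3 - 5))/(-5)) = (12*(-5))*(-(5 + 25*(-8))/5) = -(-12)*(5 - 200) = -(-12)*(-195) = -60*39 = -2340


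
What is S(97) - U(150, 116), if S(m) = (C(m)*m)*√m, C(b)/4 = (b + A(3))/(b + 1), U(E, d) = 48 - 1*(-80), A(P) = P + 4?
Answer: -128 + 20176*√97/49 ≈ 3927.3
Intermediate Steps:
A(P) = 4 + P
U(E, d) = 128 (U(E, d) = 48 + 80 = 128)
C(b) = 4*(7 + b)/(1 + b) (C(b) = 4*((b + (4 + 3))/(b + 1)) = 4*((b + 7)/(1 + b)) = 4*((7 + b)/(1 + b)) = 4*(7 + b)/(1 + b))
S(m) = 4*m^(3/2)*(7 + m)/(1 + m) (S(m) = ((4*(7 + m)/(1 + m))*m)*√m = (4*m*(7 + m)/(1 + m))*√m = 4*m^(3/2)*(7 + m)/(1 + m))
S(97) - U(150, 116) = 4*97^(3/2)*(7 + 97)/(1 + 97) - 1*128 = 4*(97*√97)*104/98 - 128 = 4*(97*√97)*(1/98)*104 - 128 = 20176*√97/49 - 128 = -128 + 20176*√97/49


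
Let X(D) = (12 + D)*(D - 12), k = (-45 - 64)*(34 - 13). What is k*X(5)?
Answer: 272391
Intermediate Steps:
k = -2289 (k = -109*21 = -2289)
X(D) = (-12 + D)*(12 + D) (X(D) = (12 + D)*(-12 + D) = (-12 + D)*(12 + D))
k*X(5) = -2289*(-144 + 5²) = -2289*(-144 + 25) = -2289*(-119) = 272391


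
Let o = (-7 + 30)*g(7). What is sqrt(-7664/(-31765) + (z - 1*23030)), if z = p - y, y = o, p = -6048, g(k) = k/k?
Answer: I*sqrt(29363108615765)/31765 ≈ 170.59*I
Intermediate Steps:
g(k) = 1
o = 23 (o = (-7 + 30)*1 = 23*1 = 23)
y = 23
z = -6071 (z = -6048 - 1*23 = -6048 - 23 = -6071)
sqrt(-7664/(-31765) + (z - 1*23030)) = sqrt(-7664/(-31765) + (-6071 - 1*23030)) = sqrt(-7664*(-1/31765) + (-6071 - 23030)) = sqrt(7664/31765 - 29101) = sqrt(-924385601/31765) = I*sqrt(29363108615765)/31765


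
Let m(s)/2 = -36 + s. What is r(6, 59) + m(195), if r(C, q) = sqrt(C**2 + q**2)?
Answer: 318 + sqrt(3517) ≈ 377.30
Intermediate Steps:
m(s) = -72 + 2*s (m(s) = 2*(-36 + s) = -72 + 2*s)
r(6, 59) + m(195) = sqrt(6**2 + 59**2) + (-72 + 2*195) = sqrt(36 + 3481) + (-72 + 390) = sqrt(3517) + 318 = 318 + sqrt(3517)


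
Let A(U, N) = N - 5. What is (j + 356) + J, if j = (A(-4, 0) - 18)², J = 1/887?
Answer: 784996/887 ≈ 885.00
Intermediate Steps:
J = 1/887 ≈ 0.0011274
A(U, N) = -5 + N
j = 529 (j = ((-5 + 0) - 18)² = (-5 - 18)² = (-23)² = 529)
(j + 356) + J = (529 + 356) + 1/887 = 885 + 1/887 = 784996/887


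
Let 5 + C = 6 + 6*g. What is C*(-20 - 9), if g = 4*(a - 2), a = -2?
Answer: 2755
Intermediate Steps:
g = -16 (g = 4*(-2 - 2) = 4*(-4) = -16)
C = -95 (C = -5 + (6 + 6*(-16)) = -5 + (6 - 96) = -5 - 90 = -95)
C*(-20 - 9) = -95*(-20 - 9) = -95*(-29) = 2755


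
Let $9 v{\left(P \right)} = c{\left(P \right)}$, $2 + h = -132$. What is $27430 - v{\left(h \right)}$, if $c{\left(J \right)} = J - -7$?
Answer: $\frac{246997}{9} \approx 27444.0$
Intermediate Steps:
$h = -134$ ($h = -2 - 132 = -134$)
$c{\left(J \right)} = 7 + J$ ($c{\left(J \right)} = J + 7 = 7 + J$)
$v{\left(P \right)} = \frac{7}{9} + \frac{P}{9}$ ($v{\left(P \right)} = \frac{7 + P}{9} = \frac{7}{9} + \frac{P}{9}$)
$27430 - v{\left(h \right)} = 27430 - \left(\frac{7}{9} + \frac{1}{9} \left(-134\right)\right) = 27430 - \left(\frac{7}{9} - \frac{134}{9}\right) = 27430 - - \frac{127}{9} = 27430 + \frac{127}{9} = \frac{246997}{9}$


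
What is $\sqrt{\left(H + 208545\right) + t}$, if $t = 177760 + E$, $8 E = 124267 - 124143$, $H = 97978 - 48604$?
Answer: $\frac{3 \sqrt{193642}}{2} \approx 660.07$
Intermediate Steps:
$H = 49374$
$E = \frac{31}{2}$ ($E = \frac{124267 - 124143}{8} = \frac{1}{8} \cdot 124 = \frac{31}{2} \approx 15.5$)
$t = \frac{355551}{2}$ ($t = 177760 + \frac{31}{2} = \frac{355551}{2} \approx 1.7778 \cdot 10^{5}$)
$\sqrt{\left(H + 208545\right) + t} = \sqrt{\left(49374 + 208545\right) + \frac{355551}{2}} = \sqrt{257919 + \frac{355551}{2}} = \sqrt{\frac{871389}{2}} = \frac{3 \sqrt{193642}}{2}$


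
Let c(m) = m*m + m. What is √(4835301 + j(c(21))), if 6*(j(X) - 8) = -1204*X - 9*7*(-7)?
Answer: √18970698/2 ≈ 2177.8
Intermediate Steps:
c(m) = m + m² (c(m) = m² + m = m + m²)
j(X) = 163/2 - 602*X/3 (j(X) = 8 + (-1204*X - 9*7*(-7))/6 = 8 + (-1204*X - 63*(-7))/6 = 8 + (-1204*X + 441)/6 = 8 + (441 - 1204*X)/6 = 8 + (147/2 - 602*X/3) = 163/2 - 602*X/3)
√(4835301 + j(c(21))) = √(4835301 + (163/2 - 4214*(1 + 21))) = √(4835301 + (163/2 - 4214*22)) = √(4835301 + (163/2 - 602/3*462)) = √(4835301 + (163/2 - 92708)) = √(4835301 - 185253/2) = √(9485349/2) = √18970698/2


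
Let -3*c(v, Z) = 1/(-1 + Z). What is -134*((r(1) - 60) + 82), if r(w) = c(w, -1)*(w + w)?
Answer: -8978/3 ≈ -2992.7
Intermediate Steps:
c(v, Z) = -1/(3*(-1 + Z))
r(w) = w/3 (r(w) = (-1/(-3 + 3*(-1)))*(w + w) = (-1/(-3 - 3))*(2*w) = (-1/(-6))*(2*w) = (-1*(-⅙))*(2*w) = (2*w)/6 = w/3)
-134*((r(1) - 60) + 82) = -134*(((⅓)*1 - 60) + 82) = -134*((⅓ - 60) + 82) = -134*(-179/3 + 82) = -134*67/3 = -8978/3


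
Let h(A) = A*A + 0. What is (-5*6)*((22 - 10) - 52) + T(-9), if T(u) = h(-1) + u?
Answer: 1192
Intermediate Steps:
h(A) = A² (h(A) = A² + 0 = A²)
T(u) = 1 + u (T(u) = (-1)² + u = 1 + u)
(-5*6)*((22 - 10) - 52) + T(-9) = (-5*6)*((22 - 10) - 52) + (1 - 9) = -30*(12 - 52) - 8 = -30*(-40) - 8 = 1200 - 8 = 1192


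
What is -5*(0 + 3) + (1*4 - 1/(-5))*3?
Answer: -12/5 ≈ -2.4000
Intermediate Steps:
-5*(0 + 3) + (1*4 - 1/(-5))*3 = -5*3 + (4 - 1*(-⅕))*3 = -15 + (4 + ⅕)*3 = -15 + (21/5)*3 = -15 + 63/5 = -12/5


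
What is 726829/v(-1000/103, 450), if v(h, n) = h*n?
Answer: -74863387/450000 ≈ -166.36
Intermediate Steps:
726829/v(-1000/103, 450) = 726829/((-1000/103*450)) = 726829/(-450000/103) = 726829*(-103/450000) = -74863387/450000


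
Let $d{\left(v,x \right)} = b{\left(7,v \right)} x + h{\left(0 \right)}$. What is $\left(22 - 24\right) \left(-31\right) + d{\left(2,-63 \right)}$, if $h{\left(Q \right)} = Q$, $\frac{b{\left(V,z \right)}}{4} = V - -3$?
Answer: $-2458$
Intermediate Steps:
$b{\left(V,z \right)} = 12 + 4 V$ ($b{\left(V,z \right)} = 4 \left(V - -3\right) = 4 \left(V + 3\right) = 4 \left(3 + V\right) = 12 + 4 V$)
$d{\left(v,x \right)} = 40 x$ ($d{\left(v,x \right)} = \left(12 + 4 \cdot 7\right) x + 0 = \left(12 + 28\right) x + 0 = 40 x + 0 = 40 x$)
$\left(22 - 24\right) \left(-31\right) + d{\left(2,-63 \right)} = \left(22 - 24\right) \left(-31\right) + 40 \left(-63\right) = \left(-2\right) \left(-31\right) - 2520 = 62 - 2520 = -2458$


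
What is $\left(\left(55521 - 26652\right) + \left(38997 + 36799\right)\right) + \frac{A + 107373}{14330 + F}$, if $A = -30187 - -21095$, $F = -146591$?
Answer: $\frac{13842999284}{132261} \approx 1.0466 \cdot 10^{5}$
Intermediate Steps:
$A = -9092$ ($A = -30187 + 21095 = -9092$)
$\left(\left(55521 - 26652\right) + \left(38997 + 36799\right)\right) + \frac{A + 107373}{14330 + F} = \left(\left(55521 - 26652\right) + \left(38997 + 36799\right)\right) + \frac{-9092 + 107373}{14330 - 146591} = \left(28869 + 75796\right) + \frac{98281}{-132261} = 104665 + 98281 \left(- \frac{1}{132261}\right) = 104665 - \frac{98281}{132261} = \frac{13842999284}{132261}$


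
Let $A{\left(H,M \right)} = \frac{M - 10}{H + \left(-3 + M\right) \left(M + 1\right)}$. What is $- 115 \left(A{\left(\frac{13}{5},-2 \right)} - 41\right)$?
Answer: $\frac{93035}{19} \approx 4896.6$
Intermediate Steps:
$A{\left(H,M \right)} = \frac{-10 + M}{H + \left(1 + M\right) \left(-3 + M\right)}$ ($A{\left(H,M \right)} = \frac{-10 + M}{H + \left(-3 + M\right) \left(1 + M\right)} = \frac{-10 + M}{H + \left(1 + M\right) \left(-3 + M\right)}$)
$- 115 \left(A{\left(\frac{13}{5},-2 \right)} - 41\right) = - 115 \left(\frac{-10 - 2}{-3 + \frac{13}{5} + \left(-2\right)^{2} - -4} - 41\right) = - 115 \left(\frac{1}{-3 + 13 \cdot \frac{1}{5} + 4 + 4} \left(-12\right) - 41\right) = - 115 \left(\frac{1}{-3 + \frac{13}{5} + 4 + 4} \left(-12\right) - 41\right) = - 115 \left(\frac{1}{\frac{38}{5}} \left(-12\right) - 41\right) = - 115 \left(\frac{5}{38} \left(-12\right) - 41\right) = - 115 \left(- \frac{30}{19} - 41\right) = \left(-115\right) \left(- \frac{809}{19}\right) = \frac{93035}{19}$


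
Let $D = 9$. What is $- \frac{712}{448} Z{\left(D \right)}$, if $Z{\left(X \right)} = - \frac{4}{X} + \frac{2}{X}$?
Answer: $\frac{89}{252} \approx 0.35317$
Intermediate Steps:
$Z{\left(X \right)} = - \frac{2}{X}$
$- \frac{712}{448} Z{\left(D \right)} = - \frac{712}{448} \left(- \frac{2}{9}\right) = \left(-712\right) \frac{1}{448} \left(\left(-2\right) \frac{1}{9}\right) = \left(- \frac{89}{56}\right) \left(- \frac{2}{9}\right) = \frac{89}{252}$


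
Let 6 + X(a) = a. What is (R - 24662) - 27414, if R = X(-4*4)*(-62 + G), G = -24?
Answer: -50184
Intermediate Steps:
X(a) = -6 + a
R = 1892 (R = (-6 - 4*4)*(-62 - 24) = (-6 - 16)*(-86) = -22*(-86) = 1892)
(R - 24662) - 27414 = (1892 - 24662) - 27414 = -22770 - 27414 = -50184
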